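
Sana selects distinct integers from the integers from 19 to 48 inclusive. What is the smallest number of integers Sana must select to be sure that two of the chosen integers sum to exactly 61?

A set avoiding the sum 61 can contain at most one of each pair {x, 61−x}, plus the 6 elements whose complement lies outside the range.
The integers 31, …, 48 (18 of them) are such a set: any two sum to at least 31+32 = 63 > 61.
Pigeonhole: any 19th integer completes one of the 12 pairs, so 19 choices force a sum of 61.

19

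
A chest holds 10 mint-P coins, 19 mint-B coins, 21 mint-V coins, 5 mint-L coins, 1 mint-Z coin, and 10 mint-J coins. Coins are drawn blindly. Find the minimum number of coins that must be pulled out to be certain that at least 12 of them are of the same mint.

The 6 mints are the holes; the coins drawn are the pigeons.
To avoid 12 of any one mint, the worst case takes at most 11 of each mint, or every coin of a mint that has fewer than 11.
That gives 10 + 11 + 11 + 5 + 1 + 10 = 48 coins with no mint reaching 12.
The next coin forces some mint to 12, so 48 + 1 = 49.

49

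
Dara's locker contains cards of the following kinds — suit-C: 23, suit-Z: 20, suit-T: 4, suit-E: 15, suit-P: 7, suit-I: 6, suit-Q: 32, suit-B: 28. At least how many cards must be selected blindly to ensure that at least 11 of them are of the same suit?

68

Put each drawn card into a box by suit. The largest draw with every box below 11 takes min(count, 10) from each suit; suits with fewer than 10 contribute all they have.
Σ min(cᵢ, 10) = 10 + 10 + 4 + 10 + 7 + 6 + 10 + 10 = 67.
Draw number 67 + 1 = 68 must push one box to 11.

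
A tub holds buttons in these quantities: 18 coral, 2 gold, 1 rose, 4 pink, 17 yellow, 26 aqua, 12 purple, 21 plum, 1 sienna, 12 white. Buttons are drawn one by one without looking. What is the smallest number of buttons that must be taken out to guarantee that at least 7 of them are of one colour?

45

Pigeonhole: put each drawn button into a box by colour. The largest draw with every box below 7 takes min(count, 6) from each colour; colours with fewer than 6 contribute all they have.
Σ min(cᵢ, 6) = 6 + 2 + 1 + 4 + 6 + 6 + 6 + 6 + 1 + 6 = 44.
Draw number 44 + 1 = 45 must push one box to 7.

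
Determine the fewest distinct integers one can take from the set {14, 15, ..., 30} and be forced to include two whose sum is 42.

11

A set avoiding the sum 42 can contain at most one of each pair {x, 42−x}, plus the 3 elements whose complement lies outside the range or equal to its own complement.
The integers 21, …, 30 (10 of them) are such a set: any two sum to at least 21+22 = 43 > 42.
Pigeonhole: any 11th integer completes one of the 7 pairs, so 11 choices force a sum of 42.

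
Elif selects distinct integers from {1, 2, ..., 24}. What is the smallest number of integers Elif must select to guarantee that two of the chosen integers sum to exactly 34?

18

Two chosen integers sum to 34 exactly when both halves of some pair {x, 34−x} with 10 ≤ x ≤ 34−x ≤ 24 are chosen — 7 such pairs.
The remaining 10 elements (those with no distinct partner in range) can never complete a 34-sum, so the worst case takes all of them and one from each pair: 10 + 7 = 17.
By the pigeonhole principle, the 18th integer has to be the second member of some pair, so 17 + 1 = 18.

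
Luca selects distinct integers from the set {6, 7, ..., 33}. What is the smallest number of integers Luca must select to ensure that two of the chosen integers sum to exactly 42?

17

Two chosen integers sum to 42 exactly when both halves of some pair {x, 42−x} with 9 ≤ x ≤ 42−x ≤ 33 are chosen — 12 such pairs.
The remaining 4 elements (those with no distinct partner in range) can never complete a 42-sum, so the worst case takes all of them and one from each pair: 4 + 12 = 16.
By pigeonhole, the 17th integer has to be the second member of some pair, so 16 + 1 = 17.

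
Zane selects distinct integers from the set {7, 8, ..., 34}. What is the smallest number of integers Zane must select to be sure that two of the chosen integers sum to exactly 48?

19

Two chosen integers sum to 48 exactly when both halves of some pair {x, 48−x} with 14 ≤ x ≤ 48−x ≤ 34 are chosen — 10 such pairs.
The remaining 8 elements (those with no distinct partner in range) can never complete a 48-sum, so the worst case takes all of them and one from each pair: 8 + 10 = 18.
By pigeonhole, the 19th integer has to be the second member of some pair, so 18 + 1 = 19.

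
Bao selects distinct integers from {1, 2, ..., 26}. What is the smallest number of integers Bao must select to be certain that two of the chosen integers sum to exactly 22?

Two chosen integers sum to 22 exactly when both halves of some pair {x, 22−x} with 1 ≤ x ≤ 22−x ≤ 21 are chosen — 10 such pairs.
The remaining 6 elements (those with no distinct partner in range) can never complete a 22-sum, so the worst case takes all of them and one from each pair: 6 + 10 = 16.
The 17th integer has to be the second member of some pair, so 16 + 1 = 17.

17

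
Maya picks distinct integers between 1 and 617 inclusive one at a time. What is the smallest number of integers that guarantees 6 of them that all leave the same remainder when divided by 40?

By pigeonhole, the 40 residue classes mod 40 are the pigeonholes.
With 200 integers one could put 5 in each residue class and have no class reach 6.
The 201st integer pushes some class to 6, so 40·5 + 1 = 201.

201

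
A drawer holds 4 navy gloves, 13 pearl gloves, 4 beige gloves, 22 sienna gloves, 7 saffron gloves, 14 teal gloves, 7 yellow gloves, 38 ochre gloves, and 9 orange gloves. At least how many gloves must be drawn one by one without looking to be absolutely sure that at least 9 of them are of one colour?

63

The 9 colours are the holes; the gloves drawn are the pigeons.
To avoid 9 of any one colour, the worst case takes at most 8 of each colour, or every glove of a colour that has fewer than 8.
That gives 4 + 8 + 4 + 8 + 7 + 8 + 7 + 8 + 8 = 62 gloves with no colour reaching 9.
The next glove forces some colour to 9, so 62 + 1 = 63.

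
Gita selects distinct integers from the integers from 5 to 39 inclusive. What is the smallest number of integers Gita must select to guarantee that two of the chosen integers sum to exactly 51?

22

Two chosen integers sum to 51 exactly when both halves of some pair {x, 51−x} with 12 ≤ x ≤ 51−x ≤ 39 are chosen — 14 such pairs.
The remaining 7 elements (those with no distinct partner in range) can never complete a 51-sum, so the worst case takes all of them and one from each pair: 7 + 14 = 21.
By the pigeonhole principle, the 22nd integer has to be the second member of some pair, so 21 + 1 = 22.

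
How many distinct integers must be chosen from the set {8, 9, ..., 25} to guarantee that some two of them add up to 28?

Two chosen integers sum to 28 exactly when both halves of some pair {x, 28−x} with 8 ≤ x ≤ 28−x ≤ 20 are chosen — 6 such pairs.
The remaining 6 elements (those with no distinct partner in range) can never complete a 28-sum, so the worst case takes all of them and one from each pair: 6 + 6 = 12.
By pigeonhole, the 13th integer has to be the second member of some pair, so 12 + 1 = 13.

13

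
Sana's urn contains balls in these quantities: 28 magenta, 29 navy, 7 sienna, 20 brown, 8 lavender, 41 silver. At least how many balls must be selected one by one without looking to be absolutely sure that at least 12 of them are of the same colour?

60

Put each drawn ball into a box by colour. The largest draw with every box below 12 takes min(count, 11) from each colour; colours with fewer than 11 contribute all they have.
Σ min(cᵢ, 11) = 11 + 11 + 7 + 11 + 8 + 11 = 59.
Draw number 59 + 1 = 60 must push one box to 12.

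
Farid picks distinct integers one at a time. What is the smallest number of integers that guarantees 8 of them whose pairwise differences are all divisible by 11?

Integers whose pairwise differences are multiples of 11 are exactly those sharing a remainder mod 11. The 11 residue classes mod 11 are the pigeonholes.
With 77 integers one could put 7 in each residue class and have no class reach 8.
The 78th integer pushes some class to 8, so 11·7 + 1 = 78.

78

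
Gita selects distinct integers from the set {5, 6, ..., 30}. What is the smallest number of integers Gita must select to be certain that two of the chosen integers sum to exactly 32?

16

Two chosen integers sum to 32 exactly when both halves of some pair {x, 32−x} with 5 ≤ x ≤ 32−x ≤ 27 are chosen — 11 such pairs.
The remaining 4 elements (those with no distinct partner in range) can never complete a 32-sum, so the worst case takes all of them and one from each pair: 4 + 11 = 15.
By the pigeonhole principle, the 16th integer has to be the second member of some pair, so 15 + 1 = 16.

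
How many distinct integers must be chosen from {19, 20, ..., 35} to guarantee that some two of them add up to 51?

Two chosen integers sum to 51 exactly when both halves of some pair {x, 51−x} with 19 ≤ x ≤ 51−x ≤ 32 are chosen — 7 such pairs.
The remaining 3 elements (those with no distinct partner in range) can never complete a 51-sum, so the worst case takes all of them and one from each pair: 3 + 7 = 10.
The 11th integer has to be the second member of some pair, so 10 + 1 = 11.

11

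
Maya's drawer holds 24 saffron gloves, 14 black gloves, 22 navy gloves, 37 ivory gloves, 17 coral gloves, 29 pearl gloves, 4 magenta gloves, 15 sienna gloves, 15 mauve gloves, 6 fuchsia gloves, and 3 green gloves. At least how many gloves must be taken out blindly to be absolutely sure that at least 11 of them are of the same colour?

An adversary could hand out at most 10 gloves per colour (magenta, fuchsia, green run out sooner): 10 + 10 + 10 + 10 + 10 + 10 + 4 + 10 + 10 + 6 + 3 = 93 gloves and still no colour has 11.
One more glove lands in a colour already at 10, so 94 draws are enough and 93 are not.

94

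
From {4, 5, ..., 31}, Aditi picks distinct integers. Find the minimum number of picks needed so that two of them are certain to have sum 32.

17

Two chosen integers sum to 32 exactly when both halves of some pair {x, 32−x} with 4 ≤ x ≤ 32−x ≤ 28 are chosen — 12 such pairs.
The remaining 4 elements (those with no distinct partner in range) can never complete a 32-sum, so the worst case takes all of them and one from each pair: 4 + 12 = 16.
By pigeonhole, the 17th integer has to be the second member of some pair, so 16 + 1 = 17.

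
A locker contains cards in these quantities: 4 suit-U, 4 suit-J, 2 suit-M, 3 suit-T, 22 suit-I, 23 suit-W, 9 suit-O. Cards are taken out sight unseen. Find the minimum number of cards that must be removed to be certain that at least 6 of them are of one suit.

By pigeonhole, the 7 suits are the holes; the cards drawn are the pigeons.
To avoid 6 of any one suit, the worst case takes at most 5 of each suit, or every card of a suit that has fewer than 5.
That gives 4 + 4 + 2 + 3 + 5 + 5 + 5 = 28 cards with no suit reaching 6.
The next card forces some suit to 6, so 28 + 1 = 29.

29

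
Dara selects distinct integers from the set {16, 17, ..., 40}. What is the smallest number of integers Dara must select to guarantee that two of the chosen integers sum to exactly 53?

15

A set avoiding the sum 53 can contain at most one of each pair {x, 53−x}, plus the 3 elements whose complement lies outside the range.
The integers 27, …, 40 (14 of them) are such a set: any two sum to at least 27+28 = 55 > 53.
Pigeonhole: any 15th integer completes one of the 11 pairs, so 15 choices force a sum of 53.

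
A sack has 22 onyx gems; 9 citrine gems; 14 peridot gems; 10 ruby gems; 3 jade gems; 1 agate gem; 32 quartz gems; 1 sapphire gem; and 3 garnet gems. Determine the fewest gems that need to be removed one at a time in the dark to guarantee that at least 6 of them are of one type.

34

An adversary could hand out at most 5 gems per type (4 types run out sooner): 5 + 5 + 5 + 5 + 3 + 1 + 5 + 1 + 3 = 33 gems and still no type has 6.
One more gem lands in a type already at 5, so 34 draws are enough and 33 are not.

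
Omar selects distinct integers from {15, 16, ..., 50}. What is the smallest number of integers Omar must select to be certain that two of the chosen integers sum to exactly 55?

24

Group the elements by complementary pair {x, 55−x}: {15,40}, {16,39}, {17,38}, …, giving 13 two-element pairs and 10 integers whose partner 55−x falls outside [15,50].
Treating each of those 23 groups as a pigeonhole, one can pick one integer per group — 23 integers — with no two summing to 55.
The 24th integer lands in an occupied pair, forcing a sum of 55.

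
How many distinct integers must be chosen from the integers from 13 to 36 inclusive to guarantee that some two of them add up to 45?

15

A set avoiding the sum 45 can contain at most one of each pair {x, 45−x}, plus the 4 elements whose complement lies outside the range.
The integers 23, …, 36 (14 of them) are such a set: any two sum to at least 23+24 = 47 > 45.
Pigeonhole: any 15th integer completes one of the 10 pairs, so 15 choices force a sum of 45.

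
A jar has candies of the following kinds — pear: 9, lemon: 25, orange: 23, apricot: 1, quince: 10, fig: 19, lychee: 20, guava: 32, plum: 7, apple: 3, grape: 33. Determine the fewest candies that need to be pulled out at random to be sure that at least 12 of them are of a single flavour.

97

Pigeonhole: the 11 flavours are the holes; the candies drawn are the pigeons.
To avoid 12 of any one flavour, the worst case takes at most 11 of each flavour, or every candy of a flavour that has fewer than 11.
That gives 9 + 11 + 11 + 1 + 10 + 11 + 11 + 11 + 7 + 3 + 11 = 96 candies with no flavour reaching 12.
The next candy forces some flavour to 12, so 96 + 1 = 97.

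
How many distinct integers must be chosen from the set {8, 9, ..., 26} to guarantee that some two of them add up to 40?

14

Two chosen integers sum to 40 exactly when both halves of some pair {x, 40−x} with 14 ≤ x ≤ 40−x ≤ 26 are chosen — 6 such pairs.
The remaining 7 elements (those with no distinct partner in range) can never complete a 40-sum, so the worst case takes all of them and one from each pair: 7 + 6 = 13.
Pigeonhole: the 14th integer has to be the second member of some pair, so 13 + 1 = 14.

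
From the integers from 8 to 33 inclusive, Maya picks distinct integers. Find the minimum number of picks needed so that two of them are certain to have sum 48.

Group the elements by complementary pair {x, 48−x}: {15,33}, {16,32}, {17,31}, …, giving 9 two-element pairs, the single value 24 (it cannot pair with itself since the integers are distinct), and 7 integers whose partner 48−x falls outside [8,33].
By the pigeonhole principle, treating each of those 17 groups as a pigeonhole, one can pick one integer per group — 17 integers — with no two summing to 48.
The 18th integer lands in an occupied pair, forcing a sum of 48.

18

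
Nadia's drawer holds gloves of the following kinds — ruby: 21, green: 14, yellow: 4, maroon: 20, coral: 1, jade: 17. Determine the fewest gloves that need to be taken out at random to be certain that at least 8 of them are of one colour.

34

Put each drawn glove into a box by colour. The largest draw with every box below 8 takes min(count, 7) from each colour; colours with fewer than 7 contribute all they have.
Σ min(cᵢ, 7) = 7 + 7 + 4 + 7 + 1 + 7 = 33.
Draw number 33 + 1 = 34 must push one box to 8.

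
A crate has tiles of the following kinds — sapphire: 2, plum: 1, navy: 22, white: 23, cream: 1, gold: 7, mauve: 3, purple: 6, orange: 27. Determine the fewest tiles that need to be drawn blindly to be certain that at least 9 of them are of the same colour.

45

An adversary could hand out at most 8 tiles per colour (6 colours run out sooner): 2 + 1 + 8 + 8 + 1 + 7 + 3 + 6 + 8 = 44 tiles and still no colour has 9.
One more tile lands in a colour already at 8, so 45 draws are enough and 44 are not.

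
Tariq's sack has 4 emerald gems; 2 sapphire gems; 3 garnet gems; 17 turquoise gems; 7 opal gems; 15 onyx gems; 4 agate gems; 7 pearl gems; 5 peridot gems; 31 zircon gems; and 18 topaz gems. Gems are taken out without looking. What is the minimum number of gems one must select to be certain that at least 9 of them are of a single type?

An adversary could hand out at most 8 gems per type (7 types run out sooner): 4 + 2 + 3 + 8 + 7 + 8 + 4 + 7 + 5 + 8 + 8 = 64 gems and still no type has 9.
One more gem lands in a type already at 8, so 65 draws are enough and 64 are not.

65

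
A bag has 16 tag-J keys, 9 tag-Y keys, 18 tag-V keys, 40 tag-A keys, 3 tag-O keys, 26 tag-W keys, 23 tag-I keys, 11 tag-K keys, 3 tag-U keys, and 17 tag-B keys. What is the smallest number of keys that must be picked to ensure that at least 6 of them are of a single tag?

An adversary could hand out at most 5 keys per tag (tag-O, tag-U run out sooner): 5 + 5 + 5 + 5 + 3 + 5 + 5 + 5 + 3 + 5 = 46 keys and still no tag has 6.
One more key lands in a tag already at 5, so 47 draws are enough and 46 are not.

47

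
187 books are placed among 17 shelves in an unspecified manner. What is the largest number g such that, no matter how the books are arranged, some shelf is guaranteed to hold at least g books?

11

Pigeonhole: the 17 shelves are the holes and the 187 books are the pigeons.
If every shelf held at most 10 books, the total would be at most 17 × 10 = 170, which is less than 187.
So some shelf holds at least ⌈187/17⌉ = 11 books.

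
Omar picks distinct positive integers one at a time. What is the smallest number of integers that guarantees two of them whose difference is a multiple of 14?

Integers whose pairwise differences are multiples of 14 are exactly those sharing a remainder mod 14. The 14 residue classes mod 14 are the pigeonholes.
With 14 integers one could put 1 in each residue class and have no class reach 2.
The 15th integer pushes some class to 2, so 14·1 + 1 = 15.

15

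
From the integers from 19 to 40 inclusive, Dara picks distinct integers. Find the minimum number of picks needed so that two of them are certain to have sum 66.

A set avoiding the sum 66 can contain at most one of each pair {x, 66−x}, plus the 8 elements whose complement lies outside the range or equal to its own complement.
The integers 19, …, 33 (15 of them) are such a set: any two sum to at least 19+20 = 39 and at most 32+33 = 65 < 66.
By the pigeonhole principle, any 16th integer completes one of the 7 pairs, so 16 choices force a sum of 66.

16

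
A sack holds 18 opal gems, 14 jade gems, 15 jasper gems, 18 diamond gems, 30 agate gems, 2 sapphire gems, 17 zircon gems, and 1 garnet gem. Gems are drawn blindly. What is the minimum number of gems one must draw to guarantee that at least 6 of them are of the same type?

34

An adversary could hand out at most 5 gems per type (sapphire, garnet run out sooner): 5 + 5 + 5 + 5 + 5 + 2 + 5 + 1 = 33 gems and still no type has 6.
One more gem lands in a type already at 5, so 34 draws are enough and 33 are not.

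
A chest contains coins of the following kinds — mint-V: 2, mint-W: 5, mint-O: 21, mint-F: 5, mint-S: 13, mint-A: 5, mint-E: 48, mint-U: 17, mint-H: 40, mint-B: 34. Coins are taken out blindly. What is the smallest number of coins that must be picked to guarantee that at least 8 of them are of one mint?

60

An adversary could hand out at most 7 coins per mint (4 mints run out sooner): 2 + 5 + 7 + 5 + 7 + 5 + 7 + 7 + 7 + 7 = 59 coins and still no mint has 8.
By pigeonhole, one more coin lands in a mint already at 7, so 60 draws are enough and 59 are not.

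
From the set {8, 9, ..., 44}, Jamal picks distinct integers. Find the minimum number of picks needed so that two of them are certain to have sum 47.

22

Two chosen integers sum to 47 exactly when both halves of some pair {x, 47−x} with 8 ≤ x ≤ 47−x ≤ 39 are chosen — 16 such pairs.
The remaining 5 elements (those with no distinct partner in range) can never complete a 47-sum, so the worst case takes all of them and one from each pair: 5 + 16 = 21.
The 22nd integer has to be the second member of some pair, so 21 + 1 = 22.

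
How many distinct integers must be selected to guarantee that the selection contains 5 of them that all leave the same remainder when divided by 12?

49

Pigeonhole: the 12 residue classes mod 12 are the pigeonholes.
With 48 integers one could put 4 in each residue class and have no class reach 5.
The 49th integer pushes some class to 5, so 12·4 + 1 = 49.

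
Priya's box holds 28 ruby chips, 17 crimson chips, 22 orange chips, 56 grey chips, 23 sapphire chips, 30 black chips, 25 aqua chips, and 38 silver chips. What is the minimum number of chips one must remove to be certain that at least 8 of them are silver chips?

209

In the worst case for collecting silver chips, every non-silver chip comes out first.
There are 28 + 17 + 22 + 56 + 23 + 30 + 25 = 201 non-silver chips altogether.
After those, each further chip must be silver, so 201 + 8 = 209 draws guarantee 8 silver chips.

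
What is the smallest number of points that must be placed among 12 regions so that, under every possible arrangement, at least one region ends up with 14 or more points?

157

With 156 points one could put exactly 13 in each of the 12 regions, and no region would reach 14.
Pigeonhole: one more point must land in a region that already has 13, giving it 14.
So 12 × 13 + 1 = 157 points are required.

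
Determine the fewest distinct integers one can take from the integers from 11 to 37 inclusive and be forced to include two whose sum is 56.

Group the elements by complementary pair {x, 56−x}: {19,37}, {20,36}, {21,35}, …, giving 9 two-element pairs, the single value 28 (it cannot pair with itself since the integers are distinct), and 8 integers whose partner 56−x falls outside [11,37].
By pigeonhole, treating each of those 18 groups as a pigeonhole, one can pick one integer per group — 18 integers — with no two summing to 56.
The 19th integer lands in an occupied pair, forcing a sum of 56.

19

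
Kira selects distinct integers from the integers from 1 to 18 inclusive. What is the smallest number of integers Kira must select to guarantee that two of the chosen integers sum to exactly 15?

12

Group the elements by complementary pair {x, 15−x}: {1,14}, {2,13}, {3,12}, …, giving 7 two-element pairs and 4 integers whose partner 15−x falls outside [1,18].
By pigeonhole, treating each of those 11 groups as a pigeonhole, one can pick one integer per group — 11 integers — with no two summing to 15.
The 12th integer lands in an occupied pair, forcing a sum of 15.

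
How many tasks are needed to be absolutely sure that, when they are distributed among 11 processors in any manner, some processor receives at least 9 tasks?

89

With 88 tasks one could put exactly 8 in each of the 11 processors, and no processor would reach 9.
One more task must land in a processor that already has 8, giving it 9.
So 11 × 8 + 1 = 89 tasks are required.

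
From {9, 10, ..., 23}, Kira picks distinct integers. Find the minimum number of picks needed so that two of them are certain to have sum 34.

Two chosen integers sum to 34 exactly when both halves of some pair {x, 34−x} with 11 ≤ x ≤ 34−x ≤ 23 are chosen — 6 such pairs.
The remaining 3 elements (those with no distinct partner in range) can never complete a 34-sum, so the worst case takes all of them and one from each pair: 3 + 6 = 9.
Pigeonhole: the 10th integer has to be the second member of some pair, so 9 + 1 = 10.

10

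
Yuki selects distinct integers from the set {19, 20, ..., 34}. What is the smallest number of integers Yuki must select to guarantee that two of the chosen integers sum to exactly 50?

Group the elements by complementary pair {x, 50−x}: {19,31}, {20,30}, {21,29}, …, giving 6 two-element pairs, the single value 25 (it cannot pair with itself since the integers are distinct), and 3 integers whose partner 50−x falls outside [19,34].
Treating each of those 10 groups as a pigeonhole, one can pick one integer per group — 10 integers — with no two summing to 50.
The 11th integer lands in an occupied pair, forcing a sum of 50.

11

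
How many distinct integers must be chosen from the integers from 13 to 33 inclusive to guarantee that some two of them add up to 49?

Two chosen integers sum to 49 exactly when both halves of some pair {x, 49−x} with 16 ≤ x ≤ 49−x ≤ 33 are chosen — 9 such pairs.
The remaining 3 elements (those with no distinct partner in range) can never complete a 49-sum, so the worst case takes all of them and one from each pair: 3 + 9 = 12.
The 13th integer has to be the second member of some pair, so 12 + 1 = 13.

13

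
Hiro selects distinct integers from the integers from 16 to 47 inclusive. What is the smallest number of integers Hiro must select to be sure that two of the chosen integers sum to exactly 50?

Group the elements by complementary pair {x, 50−x}: {16,34}, {17,33}, {18,32}, …, giving 9 two-element pairs, the single value 25 (it cannot pair with itself since the integers are distinct), and 13 integers whose partner 50−x falls outside [16,47].
Treating each of those 23 groups as a pigeonhole, one can pick one integer per group — 23 integers — with no two summing to 50.
The 24th integer lands in an occupied pair, forcing a sum of 50.

24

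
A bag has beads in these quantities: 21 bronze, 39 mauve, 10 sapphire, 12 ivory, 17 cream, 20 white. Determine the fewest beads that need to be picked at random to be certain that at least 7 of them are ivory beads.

114

In the worst case for collecting ivory beads, every non-ivory bead comes out first.
There are 21 + 39 + 10 + 17 + 20 = 107 non-ivory beads altogether.
After those, each further bead must be ivory, so 107 + 7 = 114 draws guarantee 7 ivory beads.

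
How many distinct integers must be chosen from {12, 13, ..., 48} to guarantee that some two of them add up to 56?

22

Two chosen integers sum to 56 exactly when both halves of some pair {x, 56−x} with 12 ≤ x ≤ 56−x ≤ 44 are chosen — 16 such pairs.
The remaining 5 elements (those with no distinct partner in range) can never complete a 56-sum, so the worst case takes all of them and one from each pair: 5 + 16 = 21.
By pigeonhole, the 22nd integer has to be the second member of some pair, so 21 + 1 = 22.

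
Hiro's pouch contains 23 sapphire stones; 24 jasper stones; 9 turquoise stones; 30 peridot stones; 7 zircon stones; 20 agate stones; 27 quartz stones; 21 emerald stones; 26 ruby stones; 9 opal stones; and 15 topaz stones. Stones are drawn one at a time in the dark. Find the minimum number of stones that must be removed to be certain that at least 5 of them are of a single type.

The 11 types are the holes; the stones drawn are the pigeons.
To avoid 5 of any one type, the worst case takes at most 4 of each type.
That gives 4 + 4 + 4 + 4 + 4 + 4 + 4 + 4 + 4 + 4 + 4 = 44 stones with no type reaching 5.
The next stone forces some type to 5, so 44 + 1 = 45.

45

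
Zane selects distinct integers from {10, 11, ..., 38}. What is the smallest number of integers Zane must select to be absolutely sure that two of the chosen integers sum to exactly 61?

22

Group the elements by complementary pair {x, 61−x}: {23,38}, {24,37}, {25,36}, …, giving 8 two-element pairs and 13 integers whose partner 61−x falls outside [10,38].
Treating each of those 21 groups as a pigeonhole, one can pick one integer per group — 21 integers — with no two summing to 61.
The 22nd integer lands in an occupied pair, forcing a sum of 61.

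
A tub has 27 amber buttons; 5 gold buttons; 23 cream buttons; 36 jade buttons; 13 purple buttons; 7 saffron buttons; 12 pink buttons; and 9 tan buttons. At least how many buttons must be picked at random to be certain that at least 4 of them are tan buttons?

127

In the worst case for collecting tan buttons, every non-tan button comes out first.
There are 27 + 5 + 23 + 36 + 13 + 7 + 12 = 123 non-tan buttons altogether.
After those, each further button must be tan, so 123 + 4 = 127 draws guarantee 4 tan buttons.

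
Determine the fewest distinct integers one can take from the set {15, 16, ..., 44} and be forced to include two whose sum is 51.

20

Group the elements by complementary pair {x, 51−x}: {15,36}, {16,35}, {17,34}, …, giving 11 two-element pairs and 8 integers whose partner 51−x falls outside [15,44].
Pigeonhole: treating each of those 19 groups as a pigeonhole, one can pick one integer per group — 19 integers — with no two summing to 51.
The 20th integer lands in an occupied pair, forcing a sum of 51.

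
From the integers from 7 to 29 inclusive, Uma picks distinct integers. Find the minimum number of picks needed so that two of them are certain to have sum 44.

Group the elements by complementary pair {x, 44−x}: {15,29}, {16,28}, {17,27}, …, giving 7 two-element pairs, the single value 22 (it cannot pair with itself since the integers are distinct), and 8 integers whose partner 44−x falls outside [7,29].
By pigeonhole, treating each of those 16 groups as a pigeonhole, one can pick one integer per group — 16 integers — with no two summing to 44.
The 17th integer lands in an occupied pair, forcing a sum of 44.

17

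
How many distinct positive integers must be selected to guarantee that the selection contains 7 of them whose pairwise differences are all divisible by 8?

49

Integers whose pairwise differences are multiples of 8 are exactly those sharing a remainder mod 8. The 8 residue classes mod 8 are the pigeonholes.
With 48 integers one could put 6 in each residue class and have no class reach 7.
The 49th integer pushes some class to 7, so 8·6 + 1 = 49.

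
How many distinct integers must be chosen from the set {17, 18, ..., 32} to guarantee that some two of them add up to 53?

11

Two chosen integers sum to 53 exactly when both halves of some pair {x, 53−x} with 21 ≤ x ≤ 53−x ≤ 32 are chosen — 6 such pairs.
The remaining 4 elements (those with no distinct partner in range) can never complete a 53-sum, so the worst case takes all of them and one from each pair: 4 + 6 = 10.
Pigeonhole: the 11th integer has to be the second member of some pair, so 10 + 1 = 11.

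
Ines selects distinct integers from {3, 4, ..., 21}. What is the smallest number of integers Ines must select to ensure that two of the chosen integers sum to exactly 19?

Two chosen integers sum to 19 exactly when both halves of some pair {x, 19−x} with 3 ≤ x ≤ 19−x ≤ 16 are chosen — 7 such pairs.
The remaining 5 elements (those with no distinct partner in range) can never complete a 19-sum, so the worst case takes all of them and one from each pair: 5 + 7 = 12.
The 13th integer has to be the second member of some pair, so 12 + 1 = 13.

13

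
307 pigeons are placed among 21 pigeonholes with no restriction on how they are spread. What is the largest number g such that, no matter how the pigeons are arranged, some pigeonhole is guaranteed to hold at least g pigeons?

By pigeonhole, the 21 pigeonholes are the holes and the 307 pigeons are the pigeons.
If every pigeonhole held at most 14 pigeons, the total would be at most 21 × 14 = 294, which is less than 307.
So some pigeonhole holds at least ⌈307/21⌉ = 15 pigeons.

15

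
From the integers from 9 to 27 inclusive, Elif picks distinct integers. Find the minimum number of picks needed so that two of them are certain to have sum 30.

14

Group the elements by complementary pair {x, 30−x}: {9,21}, {10,20}, {11,19}, …, giving 6 two-element pairs; the single value 15 (it cannot pair with itself since the integers are distinct); and 6 integers whose partner 30−x falls outside [9,27].
By pigeonhole, treating each of those 13 groups as a pigeonhole, one can pick one integer per group — 13 integers — with no two summing to 30.
The 14th integer lands in an occupied pair, forcing a sum of 30.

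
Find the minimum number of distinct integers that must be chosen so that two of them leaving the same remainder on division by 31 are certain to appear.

The 31 residue classes mod 31 are the pigeonholes.
With 31 integers one could put 1 in each residue class and have no class reach 2.
The 32nd integer pushes some class to 2, so 31·1 + 1 = 32.

32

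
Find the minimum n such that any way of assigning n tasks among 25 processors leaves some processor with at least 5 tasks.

With 100 tasks one could put exactly 4 in each of the 25 processors, and no processor would reach 5.
One more task must land in a processor that already has 4, giving it 5.
So 25 × 4 + 1 = 101 tasks are required.

101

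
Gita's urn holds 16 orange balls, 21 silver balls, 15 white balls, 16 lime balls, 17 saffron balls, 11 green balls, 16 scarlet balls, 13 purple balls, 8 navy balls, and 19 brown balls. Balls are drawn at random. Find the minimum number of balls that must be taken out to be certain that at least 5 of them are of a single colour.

The 10 colours are the holes; the balls drawn are the pigeons.
To avoid 5 of any one colour, the worst case takes at most 4 of each colour.
That gives 4 + 4 + 4 + 4 + 4 + 4 + 4 + 4 + 4 + 4 = 40 balls with no colour reaching 5.
The next ball forces some colour to 5, so 40 + 1 = 41.

41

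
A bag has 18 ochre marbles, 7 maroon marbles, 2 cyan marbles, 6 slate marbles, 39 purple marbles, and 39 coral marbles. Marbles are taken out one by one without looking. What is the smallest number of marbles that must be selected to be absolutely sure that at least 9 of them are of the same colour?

By pigeonhole, the 6 colours are the holes; the marbles drawn are the pigeons.
To avoid 9 of any one colour, the worst case takes at most 8 of each colour, or every marble of a colour that has fewer than 8.
That gives 8 + 7 + 2 + 6 + 8 + 8 = 39 marbles with no colour reaching 9.
The next marble forces some colour to 9, so 39 + 1 = 40.

40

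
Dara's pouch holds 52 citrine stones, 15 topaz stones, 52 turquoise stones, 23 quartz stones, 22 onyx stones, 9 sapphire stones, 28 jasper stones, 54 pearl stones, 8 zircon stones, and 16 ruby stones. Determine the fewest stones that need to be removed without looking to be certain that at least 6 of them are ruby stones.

269

In the worst case for collecting ruby stones, every non-ruby stone comes out first.
There are 52 + 15 + 52 + 23 + 22 + 9 + 28 + 54 + 8 = 263 non-ruby stones altogether.
After those, each further stone must be ruby, so 263 + 6 = 269 draws guarantee 6 ruby stones.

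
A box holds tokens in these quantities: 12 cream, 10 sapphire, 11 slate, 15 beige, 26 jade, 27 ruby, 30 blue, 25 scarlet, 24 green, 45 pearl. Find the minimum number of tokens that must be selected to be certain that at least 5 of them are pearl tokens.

185

In the worst case for collecting pearl tokens, every non-pearl token comes out first.
There are 12 + 10 + 11 + 15 + 26 + 27 + 30 + 25 + 24 = 180 non-pearl tokens altogether.
After those, each further token must be pearl, so 180 + 5 = 185 draws guarantee 5 pearl tokens.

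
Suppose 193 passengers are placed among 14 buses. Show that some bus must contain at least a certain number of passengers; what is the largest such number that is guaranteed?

14

The 14 buses are the holes and the 193 passengers are the pigeons.
If every bus held at most 13 passengers, the total would be at most 14 × 13 = 182, which is less than 193.
So some bus holds at least ⌈193/14⌉ = 14 passengers.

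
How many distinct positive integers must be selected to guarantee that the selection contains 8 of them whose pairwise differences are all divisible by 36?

253

Integers whose pairwise differences are multiples of 36 are exactly those sharing a remainder mod 36. The 36 residue classes mod 36 are the pigeonholes.
With 252 integers one could put 7 in each residue class and have no class reach 8.
The 253rd integer pushes some class to 8, so 36·7 + 1 = 253.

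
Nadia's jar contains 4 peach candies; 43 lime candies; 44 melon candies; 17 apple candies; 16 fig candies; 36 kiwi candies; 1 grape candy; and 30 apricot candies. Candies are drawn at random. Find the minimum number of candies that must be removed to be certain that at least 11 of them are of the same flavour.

An adversary could hand out at most 10 candies per flavour (peach, grape run out sooner): 4 + 10 + 10 + 10 + 10 + 10 + 1 + 10 = 65 candies and still no flavour has 11.
Pigeonhole: one more candy lands in a flavour already at 10, so 66 draws are enough and 65 are not.

66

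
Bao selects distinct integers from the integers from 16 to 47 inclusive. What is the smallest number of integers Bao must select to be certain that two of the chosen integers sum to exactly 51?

23

Two chosen integers sum to 51 exactly when both halves of some pair {x, 51−x} with 16 ≤ x ≤ 51−x ≤ 35 are chosen — 10 such pairs.
The remaining 12 elements (those with no distinct partner in range) can never complete a 51-sum, so the worst case takes all of them and one from each pair: 12 + 10 = 22.
Pigeonhole: the 23rd integer has to be the second member of some pair, so 22 + 1 = 23.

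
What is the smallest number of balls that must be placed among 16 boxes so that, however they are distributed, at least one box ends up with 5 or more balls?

65

With 64 balls one could put exactly 4 in each of the 16 boxes, and no box would reach 5.
One more ball must land in a box that already has 4, giving it 5.
So 16 × 4 + 1 = 65 balls are required.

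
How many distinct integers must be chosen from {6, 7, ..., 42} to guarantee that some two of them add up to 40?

Group the elements by complementary pair {x, 40−x}: {6,34}, {7,33}, {8,32}, …, giving 14 two-element pairs; the single value 20 (it cannot pair with itself since the integers are distinct); and 8 integers whose partner 40−x falls outside [6,42].
Treating each of those 23 groups as a pigeonhole, one can pick one integer per group — 23 integers — with no two summing to 40.
The 24th integer lands in an occupied pair, forcing a sum of 40.

24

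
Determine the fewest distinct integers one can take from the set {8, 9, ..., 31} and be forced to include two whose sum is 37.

Two chosen integers sum to 37 exactly when both halves of some pair {x, 37−x} with 8 ≤ x ≤ 37−x ≤ 29 are chosen — 11 such pairs.
The remaining 2 elements (those with no distinct partner in range) can never complete a 37-sum, so the worst case takes all of them and one from each pair: 2 + 11 = 13.
The 14th integer has to be the second member of some pair, so 13 + 1 = 14.

14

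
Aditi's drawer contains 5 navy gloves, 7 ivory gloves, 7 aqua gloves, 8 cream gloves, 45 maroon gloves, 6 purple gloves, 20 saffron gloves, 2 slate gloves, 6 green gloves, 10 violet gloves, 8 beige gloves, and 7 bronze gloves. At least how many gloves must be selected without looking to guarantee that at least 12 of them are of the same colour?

89

Put each drawn glove into a box by colour. The largest draw with every box below 12 takes min(count, 11) from each colour; colours with fewer than 11 contribute all they have.
Σ min(cᵢ, 11) = 5 + 7 + 7 + 8 + 11 + 6 + 11 + 2 + 6 + 10 + 8 + 7 = 88.
Draw number 88 + 1 = 89 must push one box to 12.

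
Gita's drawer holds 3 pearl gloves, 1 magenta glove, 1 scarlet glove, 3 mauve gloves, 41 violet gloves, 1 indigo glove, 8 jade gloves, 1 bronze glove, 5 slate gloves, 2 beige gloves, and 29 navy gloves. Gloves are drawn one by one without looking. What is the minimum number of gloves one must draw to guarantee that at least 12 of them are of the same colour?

An adversary could hand out at most 11 gloves per colour (9 colours run out sooner): 3 + 1 + 1 + 3 + 11 + 1 + 8 + 1 + 5 + 2 + 11 = 47 gloves and still no colour has 12.
One more glove lands in a colour already at 11, so 48 draws are enough and 47 are not.

48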